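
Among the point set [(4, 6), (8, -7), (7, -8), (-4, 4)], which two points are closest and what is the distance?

Computing all pairwise distances among 4 points:

d((4, 6), (8, -7)) = 13.6015
d((4, 6), (7, -8)) = 14.3178
d((4, 6), (-4, 4)) = 8.2462
d((8, -7), (7, -8)) = 1.4142 <-- minimum
d((8, -7), (-4, 4)) = 16.2788
d((7, -8), (-4, 4)) = 16.2788

Closest pair: (8, -7) and (7, -8) with distance 1.4142

The closest pair is (8, -7) and (7, -8) with Euclidean distance 1.4142. For 4 points, brute-force pairwise comparison is shown above. For large n, the divide-and-conquer algorithm (sort by x, recurse on halves, check the dividing strip) achieves O(n log n).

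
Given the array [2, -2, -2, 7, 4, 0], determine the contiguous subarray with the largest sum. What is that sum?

Using Kadane's algorithm on [2, -2, -2, 7, 4, 0]:

Scanning through the array:
Position 1 (value -2): max_ending_here = 0, max_so_far = 2
Position 2 (value -2): max_ending_here = -2, max_so_far = 2
Position 3 (value 7): max_ending_here = 7, max_so_far = 7
Position 4 (value 4): max_ending_here = 11, max_so_far = 11
Position 5 (value 0): max_ending_here = 11, max_so_far = 11

Maximum subarray: [7, 4]
Maximum sum: 11

The maximum subarray is [7, 4] with sum 11. This subarray runs from index 3 to index 4.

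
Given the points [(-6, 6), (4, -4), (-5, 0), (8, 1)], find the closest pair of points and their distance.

Computing all pairwise distances among 4 points:

d((-6, 6), (4, -4)) = 14.1421
d((-6, 6), (-5, 0)) = 6.0828 <-- minimum
d((-6, 6), (8, 1)) = 14.8661
d((4, -4), (-5, 0)) = 9.8489
d((4, -4), (8, 1)) = 6.4031
d((-5, 0), (8, 1)) = 13.0384

Closest pair: (-6, 6) and (-5, 0) with distance 6.0828

The closest pair is (-6, 6) and (-5, 0) with Euclidean distance 6.0828. For 4 points, brute-force pairwise comparison is shown above. For large n, the divide-and-conquer algorithm (sort by x, recurse on halves, check the dividing strip) achieves O(n log n).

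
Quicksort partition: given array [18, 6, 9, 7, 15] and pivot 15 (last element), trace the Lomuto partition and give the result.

Lomuto partition with pivot = 15:

Initial array: [18, 6, 9, 7, 15]

arr[0]=18 > 15: no swap
arr[1]=6 <= 15: swap with position 0, array becomes [6, 18, 9, 7, 15]
arr[2]=9 <= 15: swap with position 1, array becomes [6, 9, 18, 7, 15]
arr[3]=7 <= 15: swap with position 2, array becomes [6, 9, 7, 18, 15]

Place pivot at position 3: [6, 9, 7, 15, 18]
Pivot position: 3

After partitioning with pivot 15, the array becomes [6, 9, 7, 15, 18]. The pivot is placed at index 3. All elements to the left of the pivot are <= 15, and all elements to the right are > 15.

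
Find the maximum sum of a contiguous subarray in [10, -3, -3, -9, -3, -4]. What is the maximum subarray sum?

Using Kadane's algorithm on [10, -3, -3, -9, -3, -4]:

Scanning through the array:
Position 1 (value -3): max_ending_here = 7, max_so_far = 10
Position 2 (value -3): max_ending_here = 4, max_so_far = 10
Position 3 (value -9): max_ending_here = -5, max_so_far = 10
Position 4 (value -3): max_ending_here = -3, max_so_far = 10
Position 5 (value -4): max_ending_here = -4, max_so_far = 10

Maximum subarray: [10]
Maximum sum: 10

The maximum subarray is [10] with sum 10. This subarray runs from index 0 to index 0.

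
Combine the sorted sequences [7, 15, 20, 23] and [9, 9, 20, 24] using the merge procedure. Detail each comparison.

Merging process:

Compare 7 vs 9: take 7 from left. Merged: [7]
Compare 15 vs 9: take 9 from right. Merged: [7, 9]
Compare 15 vs 9: take 9 from right. Merged: [7, 9, 9]
Compare 15 vs 20: take 15 from left. Merged: [7, 9, 9, 15]
Compare 20 vs 20: take 20 from left. Merged: [7, 9, 9, 15, 20]
Compare 23 vs 20: take 20 from right. Merged: [7, 9, 9, 15, 20, 20]
Compare 23 vs 24: take 23 from left. Merged: [7, 9, 9, 15, 20, 20, 23]
Append remaining from right: [24]. Merged: [7, 9, 9, 15, 20, 20, 23, 24]

Final merged array: [7, 9, 9, 15, 20, 20, 23, 24]
Total comparisons: 7

The merged array is [7, 9, 9, 15, 20, 20, 23, 24], requiring 7 comparisons. The merge step runs in O(n) time where n is the total number of elements.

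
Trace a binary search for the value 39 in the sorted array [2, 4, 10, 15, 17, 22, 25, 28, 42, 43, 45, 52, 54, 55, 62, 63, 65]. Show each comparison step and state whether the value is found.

Binary search for 39 in [2, 4, 10, 15, 17, 22, 25, 28, 42, 43, 45, 52, 54, 55, 62, 63, 65]:

lo=0, hi=16, mid=8, arr[mid]=42 -> 42 > 39, search left half
lo=0, hi=7, mid=3, arr[mid]=15 -> 15 < 39, search right half
lo=4, hi=7, mid=5, arr[mid]=22 -> 22 < 39, search right half
lo=6, hi=7, mid=6, arr[mid]=25 -> 25 < 39, search right half
lo=7, hi=7, mid=7, arr[mid]=28 -> 28 < 39, search right half
lo=8 > hi=7, target 39 not found

Binary search determines that 39 is not in the array after 5 comparisons. The search space was exhausted without finding the target.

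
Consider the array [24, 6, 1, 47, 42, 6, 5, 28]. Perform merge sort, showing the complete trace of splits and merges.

Merge sort trace:

Split: [24, 6, 1, 47, 42, 6, 5, 28] -> [24, 6, 1, 47] and [42, 6, 5, 28]
  Split: [24, 6, 1, 47] -> [24, 6] and [1, 47]
    Split: [24, 6] -> [24] and [6]
    Merge: [24] + [6] -> [6, 24]
    Split: [1, 47] -> [1] and [47]
    Merge: [1] + [47] -> [1, 47]
  Merge: [6, 24] + [1, 47] -> [1, 6, 24, 47]
  Split: [42, 6, 5, 28] -> [42, 6] and [5, 28]
    Split: [42, 6] -> [42] and [6]
    Merge: [42] + [6] -> [6, 42]
    Split: [5, 28] -> [5] and [28]
    Merge: [5] + [28] -> [5, 28]
  Merge: [6, 42] + [5, 28] -> [5, 6, 28, 42]
Merge: [1, 6, 24, 47] + [5, 6, 28, 42] -> [1, 5, 6, 6, 24, 28, 42, 47]

Final sorted array: [1, 5, 6, 6, 24, 28, 42, 47]

The merge sort proceeds by recursively splitting the array and merging sorted halves.
After all merges, the sorted array is [1, 5, 6, 6, 24, 28, 42, 47].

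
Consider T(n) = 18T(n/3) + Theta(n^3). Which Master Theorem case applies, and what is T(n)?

Master Theorem for T(n) = 18T(n/3) + O(n^3):

a = 18, b = 3, c = 3
log_b(a) = log_3(18) = 2.6309

Case 3: c = 3 > log_3(18) = 2.6309
T(n) = O(n^3) = O(n^3)

For T(n) = 18T(n/3) + O(n^3): log_3(18) = 2.6309. This is Case 3 of the Master Theorem (c > log_b(a), work dominated by root), giving O(n^3).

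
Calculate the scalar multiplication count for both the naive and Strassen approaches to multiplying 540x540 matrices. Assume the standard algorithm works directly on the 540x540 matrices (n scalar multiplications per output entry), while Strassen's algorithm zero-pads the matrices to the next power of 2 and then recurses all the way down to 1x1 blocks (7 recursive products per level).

Matrix multiplication for 540x540 matrices:

Strassen's algorithm requires power-of-2 dimensions. Pad 540x540 to 1024x1024 (next power of 2).

Standard algorithm: 540^3 = 157464000 multiplications
Strassen's algorithm: 7^(log2(1024)) = 7^10 = 282475249 multiplications
Difference: 157464000 - 282475249 = -125011249 (Strassen uses MORE here due to padding overhead — for small or just-over-power-of-2 n, padding can outweigh the per-level savings)

Standard: 157464000 multiplications (540^3). Strassen: 282475249 multiplications (7^10, after padding to 1024x1024). Strassen reduces 8 recursive multiplications to 7 at each level.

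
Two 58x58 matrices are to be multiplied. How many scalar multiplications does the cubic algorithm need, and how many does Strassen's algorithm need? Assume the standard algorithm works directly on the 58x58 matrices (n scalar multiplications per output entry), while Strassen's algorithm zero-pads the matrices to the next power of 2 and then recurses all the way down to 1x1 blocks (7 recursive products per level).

Matrix multiplication for 58x58 matrices:

Strassen's algorithm requires power-of-2 dimensions. Pad 58x58 to 64x64 (next power of 2).

Standard algorithm: 58^3 = 195112 multiplications
Strassen's algorithm: 7^(log2(64)) = 7^6 = 117649 multiplications
Savings: 195112 - 117649 = 77463 multiplications

Standard: 195112 multiplications (58^3). Strassen: 117649 multiplications (7^6, after padding to 64x64). Strassen reduces 8 recursive multiplications to 7 at each level.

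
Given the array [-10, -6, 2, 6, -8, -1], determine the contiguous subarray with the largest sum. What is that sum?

Using Kadane's algorithm on [-10, -6, 2, 6, -8, -1]:

Scanning through the array:
Position 1 (value -6): max_ending_here = -6, max_so_far = -6
Position 2 (value 2): max_ending_here = 2, max_so_far = 2
Position 3 (value 6): max_ending_here = 8, max_so_far = 8
Position 4 (value -8): max_ending_here = 0, max_so_far = 8
Position 5 (value -1): max_ending_here = -1, max_so_far = 8

Maximum subarray: [2, 6]
Maximum sum: 8

The maximum subarray is [2, 6] with sum 8. This subarray runs from index 2 to index 3.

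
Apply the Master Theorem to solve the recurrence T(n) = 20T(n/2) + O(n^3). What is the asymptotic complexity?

Master Theorem for T(n) = 20T(n/2) + O(n^3):

a = 20, b = 2, c = 3
log_b(a) = log_2(20) = 4.3219

Case 1: c = 3 < log_2(20) = 4.3219
T(n) = O(n^(log_2 20))

For T(n) = 20T(n/2) + O(n^3): log_2(20) = 4.3219. This is Case 1 of the Master Theorem (c < log_b(a), work dominated by leaves), giving O(n^(log_2 20)).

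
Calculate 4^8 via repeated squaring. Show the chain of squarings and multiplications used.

Computing 4^8 by squaring (build up from 4^1; each line after the first costs one multiplication):

4^1 = 4
4^2 = (4^1)^2 = 4^2 = 16
4^4 = (4^2)^2 = 16^2 = 256
4^8 = (4^4)^2 = 256^2 = 65536

Result: 65536
Multiplications needed: 3 (3 lines after 4^1)

4^8 = 65536. Using exponentiation by squaring, this requires 3 multiplications. The key idea: if the exponent is even, square the half-power; if odd, multiply by the base once.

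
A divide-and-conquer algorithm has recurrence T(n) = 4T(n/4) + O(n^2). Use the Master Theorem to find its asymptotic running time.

Master Theorem for T(n) = 4T(n/4) + O(n^2):

a = 4, b = 4, c = 2
log_b(a) = log_4(4) = 1.0000

Case 3: c = 2 > log_4(4) = 1.0000
T(n) = O(n^2) = O(n^2)

For T(n) = 4T(n/4) + O(n^2): log_4(4) = 1.0000. This is Case 3 of the Master Theorem (c > log_b(a), work dominated by root), giving O(n^2).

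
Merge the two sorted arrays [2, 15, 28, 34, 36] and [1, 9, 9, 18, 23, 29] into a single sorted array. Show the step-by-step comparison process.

Merging process:

Compare 2 vs 1: take 1 from right. Merged: [1]
Compare 2 vs 9: take 2 from left. Merged: [1, 2]
Compare 15 vs 9: take 9 from right. Merged: [1, 2, 9]
Compare 15 vs 9: take 9 from right. Merged: [1, 2, 9, 9]
Compare 15 vs 18: take 15 from left. Merged: [1, 2, 9, 9, 15]
Compare 28 vs 18: take 18 from right. Merged: [1, 2, 9, 9, 15, 18]
Compare 28 vs 23: take 23 from right. Merged: [1, 2, 9, 9, 15, 18, 23]
Compare 28 vs 29: take 28 from left. Merged: [1, 2, 9, 9, 15, 18, 23, 28]
Compare 34 vs 29: take 29 from right. Merged: [1, 2, 9, 9, 15, 18, 23, 28, 29]
Append remaining from left: [34, 36]. Merged: [1, 2, 9, 9, 15, 18, 23, 28, 29, 34, 36]

Final merged array: [1, 2, 9, 9, 15, 18, 23, 28, 29, 34, 36]
Total comparisons: 9

The merged array is [1, 2, 9, 9, 15, 18, 23, 28, 29, 34, 36], requiring 9 comparisons. The merge step runs in O(n) time where n is the total number of elements.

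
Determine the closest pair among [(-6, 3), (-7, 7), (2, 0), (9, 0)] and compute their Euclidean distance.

Computing all pairwise distances among 4 points:

d((-6, 3), (-7, 7)) = 4.1231 <-- minimum
d((-6, 3), (2, 0)) = 8.544
d((-6, 3), (9, 0)) = 15.2971
d((-7, 7), (2, 0)) = 11.4018
d((-7, 7), (9, 0)) = 17.4642
d((2, 0), (9, 0)) = 7.0

Closest pair: (-6, 3) and (-7, 7) with distance 4.1231

The closest pair is (-6, 3) and (-7, 7) with Euclidean distance 4.1231. For 4 points, brute-force pairwise comparison is shown above. For large n, the divide-and-conquer algorithm (sort by x, recurse on halves, check the dividing strip) achieves O(n log n).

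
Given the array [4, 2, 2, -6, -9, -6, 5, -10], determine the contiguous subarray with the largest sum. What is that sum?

Using Kadane's algorithm on [4, 2, 2, -6, -9, -6, 5, -10]:

Scanning through the array:
Position 1 (value 2): max_ending_here = 6, max_so_far = 6
Position 2 (value 2): max_ending_here = 8, max_so_far = 8
Position 3 (value -6): max_ending_here = 2, max_so_far = 8
Position 4 (value -9): max_ending_here = -7, max_so_far = 8
Position 5 (value -6): max_ending_here = -6, max_so_far = 8
Position 6 (value 5): max_ending_here = 5, max_so_far = 8
Position 7 (value -10): max_ending_here = -5, max_so_far = 8

Maximum subarray: [4, 2, 2]
Maximum sum: 8

The maximum subarray is [4, 2, 2] with sum 8. This subarray runs from index 0 to index 2.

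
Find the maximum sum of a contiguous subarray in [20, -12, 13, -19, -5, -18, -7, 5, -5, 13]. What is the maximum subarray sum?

Using Kadane's algorithm on [20, -12, 13, -19, -5, -18, -7, 5, -5, 13]:

Scanning through the array:
Position 1 (value -12): max_ending_here = 8, max_so_far = 20
Position 2 (value 13): max_ending_here = 21, max_so_far = 21
Position 3 (value -19): max_ending_here = 2, max_so_far = 21
Position 4 (value -5): max_ending_here = -3, max_so_far = 21
Position 5 (value -18): max_ending_here = -18, max_so_far = 21
Position 6 (value -7): max_ending_here = -7, max_so_far = 21
Position 7 (value 5): max_ending_here = 5, max_so_far = 21
Position 8 (value -5): max_ending_here = 0, max_so_far = 21
Position 9 (value 13): max_ending_here = 13, max_so_far = 21

Maximum subarray: [20, -12, 13]
Maximum sum: 21

The maximum subarray is [20, -12, 13] with sum 21. This subarray runs from index 0 to index 2.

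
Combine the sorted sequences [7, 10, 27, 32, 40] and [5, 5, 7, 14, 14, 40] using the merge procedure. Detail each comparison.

Merging process:

Compare 7 vs 5: take 5 from right. Merged: [5]
Compare 7 vs 5: take 5 from right. Merged: [5, 5]
Compare 7 vs 7: take 7 from left. Merged: [5, 5, 7]
Compare 10 vs 7: take 7 from right. Merged: [5, 5, 7, 7]
Compare 10 vs 14: take 10 from left. Merged: [5, 5, 7, 7, 10]
Compare 27 vs 14: take 14 from right. Merged: [5, 5, 7, 7, 10, 14]
Compare 27 vs 14: take 14 from right. Merged: [5, 5, 7, 7, 10, 14, 14]
Compare 27 vs 40: take 27 from left. Merged: [5, 5, 7, 7, 10, 14, 14, 27]
Compare 32 vs 40: take 32 from left. Merged: [5, 5, 7, 7, 10, 14, 14, 27, 32]
Compare 40 vs 40: take 40 from left. Merged: [5, 5, 7, 7, 10, 14, 14, 27, 32, 40]
Append remaining from right: [40]. Merged: [5, 5, 7, 7, 10, 14, 14, 27, 32, 40, 40]

Final merged array: [5, 5, 7, 7, 10, 14, 14, 27, 32, 40, 40]
Total comparisons: 10

The merged array is [5, 5, 7, 7, 10, 14, 14, 27, 32, 40, 40], requiring 10 comparisons. The merge step runs in O(n) time where n is the total number of elements.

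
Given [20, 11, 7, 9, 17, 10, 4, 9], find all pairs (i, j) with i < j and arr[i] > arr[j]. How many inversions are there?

Finding inversions in [20, 11, 7, 9, 17, 10, 4, 9]:

(0, 1): arr[0]=20 > arr[1]=11
(0, 2): arr[0]=20 > arr[2]=7
(0, 3): arr[0]=20 > arr[3]=9
(0, 4): arr[0]=20 > arr[4]=17
(0, 5): arr[0]=20 > arr[5]=10
(0, 6): arr[0]=20 > arr[6]=4
(0, 7): arr[0]=20 > arr[7]=9
(1, 2): arr[1]=11 > arr[2]=7
(1, 3): arr[1]=11 > arr[3]=9
(1, 5): arr[1]=11 > arr[5]=10
(1, 6): arr[1]=11 > arr[6]=4
(1, 7): arr[1]=11 > arr[7]=9
(2, 6): arr[2]=7 > arr[6]=4
(3, 6): arr[3]=9 > arr[6]=4
(4, 5): arr[4]=17 > arr[5]=10
(4, 6): arr[4]=17 > arr[6]=4
(4, 7): arr[4]=17 > arr[7]=9
(5, 6): arr[5]=10 > arr[6]=4
(5, 7): arr[5]=10 > arr[7]=9

Total inversions: 19

The array has 19 inversion(s): (0,1), (0,2), (0,3), (0,4), (0,5), (0,6), (0,7), (1,2), (1,3), (1,5), (1,6), (1,7), (2,6), (3,6), (4,5), (4,6), (4,7), (5,6), (5,7). Each pair (i,j) satisfies i < j and arr[i] > arr[j].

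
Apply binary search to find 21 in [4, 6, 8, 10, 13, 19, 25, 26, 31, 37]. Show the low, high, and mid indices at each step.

Binary search for 21 in [4, 6, 8, 10, 13, 19, 25, 26, 31, 37]:

lo=0, hi=9, mid=4, arr[mid]=13 -> 13 < 21, search right half
lo=5, hi=9, mid=7, arr[mid]=26 -> 26 > 21, search left half
lo=5, hi=6, mid=5, arr[mid]=19 -> 19 < 21, search right half
lo=6, hi=6, mid=6, arr[mid]=25 -> 25 > 21, search left half
lo=6 > hi=5, target 21 not found

Binary search determines that 21 is not in the array after 4 comparisons. The search space was exhausted without finding the target.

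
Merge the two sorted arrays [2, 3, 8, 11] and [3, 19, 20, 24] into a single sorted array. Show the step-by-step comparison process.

Merging process:

Compare 2 vs 3: take 2 from left. Merged: [2]
Compare 3 vs 3: take 3 from left. Merged: [2, 3]
Compare 8 vs 3: take 3 from right. Merged: [2, 3, 3]
Compare 8 vs 19: take 8 from left. Merged: [2, 3, 3, 8]
Compare 11 vs 19: take 11 from left. Merged: [2, 3, 3, 8, 11]
Append remaining from right: [19, 20, 24]. Merged: [2, 3, 3, 8, 11, 19, 20, 24]

Final merged array: [2, 3, 3, 8, 11, 19, 20, 24]
Total comparisons: 5

The merged array is [2, 3, 3, 8, 11, 19, 20, 24], requiring 5 comparisons. The merge step runs in O(n) time where n is the total number of elements.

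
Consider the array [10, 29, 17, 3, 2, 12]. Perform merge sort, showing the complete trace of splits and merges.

Merge sort trace:

Split: [10, 29, 17, 3, 2, 12] -> [10, 29, 17] and [3, 2, 12]
  Split: [10, 29, 17] -> [10] and [29, 17]
    Split: [29, 17] -> [29] and [17]
    Merge: [29] + [17] -> [17, 29]
  Merge: [10] + [17, 29] -> [10, 17, 29]
  Split: [3, 2, 12] -> [3] and [2, 12]
    Split: [2, 12] -> [2] and [12]
    Merge: [2] + [12] -> [2, 12]
  Merge: [3] + [2, 12] -> [2, 3, 12]
Merge: [10, 17, 29] + [2, 3, 12] -> [2, 3, 10, 12, 17, 29]

Final sorted array: [2, 3, 10, 12, 17, 29]

The merge sort proceeds by recursively splitting the array and merging sorted halves.
After all merges, the sorted array is [2, 3, 10, 12, 17, 29].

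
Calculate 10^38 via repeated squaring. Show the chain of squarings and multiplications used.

Computing 10^38 by squaring (build up from 10^1; each line after the first costs one multiplication):

10^1 = 10
10^2 = (10^1)^2 = 10^2 = 100
10^4 = (10^2)^2 = 100^2 = 10000
10^8 = (10^4)^2 = 10000^2 = 100000000
10^9 = 10 * 10^8 = 10 * 100000000 = 1000000000
10^18 = (10^9)^2 = 1000000000^2 = 1000000000000000000
10^19 = 10 * 10^18 = 10 * 1000000000000000000 = 10000000000000000000
10^38 = (10^19)^2 = 10000000000000000000^2 = 100000000000000000000000000000000000000

Result: 100000000000000000000000000000000000000
Multiplications needed: 7 (7 lines after 10^1)

10^38 = 100000000000000000000000000000000000000. Using exponentiation by squaring, this requires 7 multiplications. The key idea: if the exponent is even, square the half-power; if odd, multiply by the base once.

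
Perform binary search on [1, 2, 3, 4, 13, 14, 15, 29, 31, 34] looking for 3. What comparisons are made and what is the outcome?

Binary search for 3 in [1, 2, 3, 4, 13, 14, 15, 29, 31, 34]:

lo=0, hi=9, mid=4, arr[mid]=13 -> 13 > 3, search left half
lo=0, hi=3, mid=1, arr[mid]=2 -> 2 < 3, search right half
lo=2, hi=3, mid=2, arr[mid]=3 -> Found target at index 2!

Binary search finds 3 at index 2 after 3 comparisons. The search repeatedly halves the search space by comparing with the middle element.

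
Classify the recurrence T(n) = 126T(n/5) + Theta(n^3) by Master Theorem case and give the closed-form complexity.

Master Theorem for T(n) = 126T(n/5) + O(n^3):

a = 126, b = 5, c = 3
log_b(a) = log_5(126) = 3.0050

Case 1: c = 3 < log_5(126) = 3.0050
T(n) = O(n^(log_5 126))

For T(n) = 126T(n/5) + O(n^3): log_5(126) = 3.0050. This is Case 1 of the Master Theorem (c < log_b(a), work dominated by leaves), giving O(n^(log_5 126)).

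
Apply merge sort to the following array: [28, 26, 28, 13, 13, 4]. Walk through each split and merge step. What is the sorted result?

Merge sort trace:

Split: [28, 26, 28, 13, 13, 4] -> [28, 26, 28] and [13, 13, 4]
  Split: [28, 26, 28] -> [28] and [26, 28]
    Split: [26, 28] -> [26] and [28]
    Merge: [26] + [28] -> [26, 28]
  Merge: [28] + [26, 28] -> [26, 28, 28]
  Split: [13, 13, 4] -> [13] and [13, 4]
    Split: [13, 4] -> [13] and [4]
    Merge: [13] + [4] -> [4, 13]
  Merge: [13] + [4, 13] -> [4, 13, 13]
Merge: [26, 28, 28] + [4, 13, 13] -> [4, 13, 13, 26, 28, 28]

Final sorted array: [4, 13, 13, 26, 28, 28]

The merge sort proceeds by recursively splitting the array and merging sorted halves.
After all merges, the sorted array is [4, 13, 13, 26, 28, 28].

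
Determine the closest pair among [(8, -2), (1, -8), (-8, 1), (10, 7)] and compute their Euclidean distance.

Computing all pairwise distances among 4 points:

d((8, -2), (1, -8)) = 9.2195 <-- minimum
d((8, -2), (-8, 1)) = 16.2788
d((8, -2), (10, 7)) = 9.2195 <-- minimum
d((1, -8), (-8, 1)) = 12.7279
d((1, -8), (10, 7)) = 17.4929
d((-8, 1), (10, 7)) = 18.9737

Minimum distance: 9.2195 (tie among 2 pairs: (8, -2) and (1, -8); (8, -2) and (10, 7))

The minimum Euclidean distance is 9.2195. There is a tie: 2 pairs achieve this minimum — (8, -2) and (1, -8); (8, -2) and (10, 7). Any of these is a valid closest pair. For 4 points, brute-force pairwise comparison is shown above. For large n, the divide-and-conquer algorithm (sort by x, recurse on halves, check the dividing strip) achieves O(n log n).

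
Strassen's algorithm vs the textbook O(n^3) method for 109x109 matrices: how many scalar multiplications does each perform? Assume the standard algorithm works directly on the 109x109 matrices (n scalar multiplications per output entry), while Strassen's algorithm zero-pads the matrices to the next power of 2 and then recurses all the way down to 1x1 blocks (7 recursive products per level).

Matrix multiplication for 109x109 matrices:

Strassen's algorithm requires power-of-2 dimensions. Pad 109x109 to 128x128 (next power of 2).

Standard algorithm: 109^3 = 1295029 multiplications
Strassen's algorithm: 7^(log2(128)) = 7^7 = 823543 multiplications
Savings: 1295029 - 823543 = 471486 multiplications

Standard: 1295029 multiplications (109^3). Strassen: 823543 multiplications (7^7, after padding to 128x128). Strassen reduces 8 recursive multiplications to 7 at each level.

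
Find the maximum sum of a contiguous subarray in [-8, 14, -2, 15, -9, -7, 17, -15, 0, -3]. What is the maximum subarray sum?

Using Kadane's algorithm on [-8, 14, -2, 15, -9, -7, 17, -15, 0, -3]:

Scanning through the array:
Position 1 (value 14): max_ending_here = 14, max_so_far = 14
Position 2 (value -2): max_ending_here = 12, max_so_far = 14
Position 3 (value 15): max_ending_here = 27, max_so_far = 27
Position 4 (value -9): max_ending_here = 18, max_so_far = 27
Position 5 (value -7): max_ending_here = 11, max_so_far = 27
Position 6 (value 17): max_ending_here = 28, max_so_far = 28
Position 7 (value -15): max_ending_here = 13, max_so_far = 28
Position 8 (value 0): max_ending_here = 13, max_so_far = 28
Position 9 (value -3): max_ending_here = 10, max_so_far = 28

Maximum subarray: [14, -2, 15, -9, -7, 17]
Maximum sum: 28

The maximum subarray is [14, -2, 15, -9, -7, 17] with sum 28. This subarray runs from index 1 to index 6.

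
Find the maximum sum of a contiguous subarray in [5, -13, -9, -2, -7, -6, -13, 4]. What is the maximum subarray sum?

Using Kadane's algorithm on [5, -13, -9, -2, -7, -6, -13, 4]:

Scanning through the array:
Position 1 (value -13): max_ending_here = -8, max_so_far = 5
Position 2 (value -9): max_ending_here = -9, max_so_far = 5
Position 3 (value -2): max_ending_here = -2, max_so_far = 5
Position 4 (value -7): max_ending_here = -7, max_so_far = 5
Position 5 (value -6): max_ending_here = -6, max_so_far = 5
Position 6 (value -13): max_ending_here = -13, max_so_far = 5
Position 7 (value 4): max_ending_here = 4, max_so_far = 5

Maximum subarray: [5]
Maximum sum: 5

The maximum subarray is [5] with sum 5. This subarray runs from index 0 to index 0.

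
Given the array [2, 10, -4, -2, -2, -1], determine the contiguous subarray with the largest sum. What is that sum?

Using Kadane's algorithm on [2, 10, -4, -2, -2, -1]:

Scanning through the array:
Position 1 (value 10): max_ending_here = 12, max_so_far = 12
Position 2 (value -4): max_ending_here = 8, max_so_far = 12
Position 3 (value -2): max_ending_here = 6, max_so_far = 12
Position 4 (value -2): max_ending_here = 4, max_so_far = 12
Position 5 (value -1): max_ending_here = 3, max_so_far = 12

Maximum subarray: [2, 10]
Maximum sum: 12

The maximum subarray is [2, 10] with sum 12. This subarray runs from index 0 to index 1.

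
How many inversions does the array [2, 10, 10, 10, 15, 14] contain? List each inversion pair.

Finding inversions in [2, 10, 10, 10, 15, 14]:

(4, 5): arr[4]=15 > arr[5]=14

Total inversions: 1

The array has 1 inversion(s): (4,5). Each pair (i,j) satisfies i < j and arr[i] > arr[j].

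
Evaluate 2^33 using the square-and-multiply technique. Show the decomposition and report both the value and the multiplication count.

Computing 2^33 by squaring (build up from 2^1; each line after the first costs one multiplication):

2^1 = 2
2^2 = (2^1)^2 = 2^2 = 4
2^4 = (2^2)^2 = 4^2 = 16
2^8 = (2^4)^2 = 16^2 = 256
2^16 = (2^8)^2 = 256^2 = 65536
2^32 = (2^16)^2 = 65536^2 = 4294967296
2^33 = 2 * 2^32 = 2 * 4294967296 = 8589934592

Result: 8589934592
Multiplications needed: 6 (6 lines after 2^1)

2^33 = 8589934592. Using exponentiation by squaring, this requires 6 multiplications. The key idea: if the exponent is even, square the half-power; if odd, multiply by the base once.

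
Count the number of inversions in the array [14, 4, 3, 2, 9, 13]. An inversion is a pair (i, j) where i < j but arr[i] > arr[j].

Finding inversions in [14, 4, 3, 2, 9, 13]:

(0, 1): arr[0]=14 > arr[1]=4
(0, 2): arr[0]=14 > arr[2]=3
(0, 3): arr[0]=14 > arr[3]=2
(0, 4): arr[0]=14 > arr[4]=9
(0, 5): arr[0]=14 > arr[5]=13
(1, 2): arr[1]=4 > arr[2]=3
(1, 3): arr[1]=4 > arr[3]=2
(2, 3): arr[2]=3 > arr[3]=2

Total inversions: 8

The array has 8 inversion(s): (0,1), (0,2), (0,3), (0,4), (0,5), (1,2), (1,3), (2,3). Each pair (i,j) satisfies i < j and arr[i] > arr[j].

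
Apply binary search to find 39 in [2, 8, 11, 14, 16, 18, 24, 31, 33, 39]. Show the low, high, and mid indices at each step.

Binary search for 39 in [2, 8, 11, 14, 16, 18, 24, 31, 33, 39]:

lo=0, hi=9, mid=4, arr[mid]=16 -> 16 < 39, search right half
lo=5, hi=9, mid=7, arr[mid]=31 -> 31 < 39, search right half
lo=8, hi=9, mid=8, arr[mid]=33 -> 33 < 39, search right half
lo=9, hi=9, mid=9, arr[mid]=39 -> Found target at index 9!

Binary search finds 39 at index 9 after 4 comparisons. The search repeatedly halves the search space by comparing with the middle element.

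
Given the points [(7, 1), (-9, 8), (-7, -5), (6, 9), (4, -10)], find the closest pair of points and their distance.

Computing all pairwise distances among 5 points:

d((7, 1), (-9, 8)) = 17.4642
d((7, 1), (-7, -5)) = 15.2315
d((7, 1), (6, 9)) = 8.0623 <-- minimum
d((7, 1), (4, -10)) = 11.4018
d((-9, 8), (-7, -5)) = 13.1529
d((-9, 8), (6, 9)) = 15.0333
d((-9, 8), (4, -10)) = 22.2036
d((-7, -5), (6, 9)) = 19.105
d((-7, -5), (4, -10)) = 12.083
d((6, 9), (4, -10)) = 19.105

Closest pair: (7, 1) and (6, 9) with distance 8.0623

The closest pair is (7, 1) and (6, 9) with Euclidean distance 8.0623. For 5 points, brute-force pairwise comparison is shown above. For large n, the divide-and-conquer algorithm (sort by x, recurse on halves, check the dividing strip) achieves O(n log n).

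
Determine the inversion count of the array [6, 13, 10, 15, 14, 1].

Finding inversions in [6, 13, 10, 15, 14, 1]:

(0, 5): arr[0]=6 > arr[5]=1
(1, 2): arr[1]=13 > arr[2]=10
(1, 5): arr[1]=13 > arr[5]=1
(2, 5): arr[2]=10 > arr[5]=1
(3, 4): arr[3]=15 > arr[4]=14
(3, 5): arr[3]=15 > arr[5]=1
(4, 5): arr[4]=14 > arr[5]=1

Total inversions: 7

The array has 7 inversion(s): (0,5), (1,2), (1,5), (2,5), (3,4), (3,5), (4,5). Each pair (i,j) satisfies i < j and arr[i] > arr[j].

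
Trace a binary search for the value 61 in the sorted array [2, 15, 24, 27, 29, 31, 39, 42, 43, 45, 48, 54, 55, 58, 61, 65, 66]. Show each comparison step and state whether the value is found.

Binary search for 61 in [2, 15, 24, 27, 29, 31, 39, 42, 43, 45, 48, 54, 55, 58, 61, 65, 66]:

lo=0, hi=16, mid=8, arr[mid]=43 -> 43 < 61, search right half
lo=9, hi=16, mid=12, arr[mid]=55 -> 55 < 61, search right half
lo=13, hi=16, mid=14, arr[mid]=61 -> Found target at index 14!

Binary search finds 61 at index 14 after 3 comparisons. The search repeatedly halves the search space by comparing with the middle element.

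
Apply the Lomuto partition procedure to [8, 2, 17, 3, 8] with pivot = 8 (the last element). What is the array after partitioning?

Lomuto partition with pivot = 8:

Initial array: [8, 2, 17, 3, 8]

arr[0]=8 <= 8: swap with position 0, array becomes [8, 2, 17, 3, 8]
arr[1]=2 <= 8: swap with position 1, array becomes [8, 2, 17, 3, 8]
arr[2]=17 > 8: no swap
arr[3]=3 <= 8: swap with position 2, array becomes [8, 2, 3, 17, 8]

Place pivot at position 3: [8, 2, 3, 8, 17]
Pivot position: 3

After partitioning with pivot 8, the array becomes [8, 2, 3, 8, 17]. The pivot is placed at index 3. All elements to the left of the pivot are <= 8, and all elements to the right are > 8.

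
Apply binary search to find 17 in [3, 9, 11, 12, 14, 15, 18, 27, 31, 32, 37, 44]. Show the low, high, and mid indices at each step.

Binary search for 17 in [3, 9, 11, 12, 14, 15, 18, 27, 31, 32, 37, 44]:

lo=0, hi=11, mid=5, arr[mid]=15 -> 15 < 17, search right half
lo=6, hi=11, mid=8, arr[mid]=31 -> 31 > 17, search left half
lo=6, hi=7, mid=6, arr[mid]=18 -> 18 > 17, search left half
lo=6 > hi=5, target 17 not found

Binary search determines that 17 is not in the array after 3 comparisons. The search space was exhausted without finding the target.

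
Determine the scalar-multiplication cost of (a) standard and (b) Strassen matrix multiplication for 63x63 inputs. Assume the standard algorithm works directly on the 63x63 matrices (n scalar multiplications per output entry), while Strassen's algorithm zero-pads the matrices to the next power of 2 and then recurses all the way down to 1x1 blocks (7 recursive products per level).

Matrix multiplication for 63x63 matrices:

Strassen's algorithm requires power-of-2 dimensions. Pad 63x63 to 64x64 (next power of 2).

Standard algorithm: 63^3 = 250047 multiplications
Strassen's algorithm: 7^(log2(64)) = 7^6 = 117649 multiplications
Savings: 250047 - 117649 = 132398 multiplications

Standard: 250047 multiplications (63^3). Strassen: 117649 multiplications (7^6, after padding to 64x64). Strassen reduces 8 recursive multiplications to 7 at each level.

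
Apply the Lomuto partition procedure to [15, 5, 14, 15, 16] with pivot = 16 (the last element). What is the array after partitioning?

Lomuto partition with pivot = 16:

Initial array: [15, 5, 14, 15, 16]

arr[0]=15 <= 16: swap with position 0, array becomes [15, 5, 14, 15, 16]
arr[1]=5 <= 16: swap with position 1, array becomes [15, 5, 14, 15, 16]
arr[2]=14 <= 16: swap with position 2, array becomes [15, 5, 14, 15, 16]
arr[3]=15 <= 16: swap with position 3, array becomes [15, 5, 14, 15, 16]

Place pivot at position 4: [15, 5, 14, 15, 16]
Pivot position: 4

After partitioning with pivot 16, the array becomes [15, 5, 14, 15, 16]. The pivot is placed at index 4. All elements to the left of the pivot are <= 16, and all elements to the right are > 16.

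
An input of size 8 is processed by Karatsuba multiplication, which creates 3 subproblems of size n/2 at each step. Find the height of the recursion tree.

For divide and conquer with division factor 2:

Problem sizes at each level:
Level 0: 8
Level 1: 4
Level 2: 2
Level 3: 1

The root is level 0 and the size-1 base case is level 3 (the tree spans levels 0 through 3, i.e. 4 levels counting the root), so the depth is the number of divisions: log_2(8) = 3

The recursion tree depth is log_2(8) = 3. At each level, the problem size is divided by 2, so it takes 3 divisions to reduce to a base case of size 1. The algorithm makes 3 recursive calls at each level.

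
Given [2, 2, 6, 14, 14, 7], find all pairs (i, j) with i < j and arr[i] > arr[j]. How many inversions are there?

Finding inversions in [2, 2, 6, 14, 14, 7]:

(3, 5): arr[3]=14 > arr[5]=7
(4, 5): arr[4]=14 > arr[5]=7

Total inversions: 2

The array has 2 inversion(s): (3,5), (4,5). Each pair (i,j) satisfies i < j and arr[i] > arr[j].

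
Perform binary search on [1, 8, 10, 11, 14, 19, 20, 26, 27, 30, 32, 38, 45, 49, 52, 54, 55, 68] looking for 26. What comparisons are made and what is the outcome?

Binary search for 26 in [1, 8, 10, 11, 14, 19, 20, 26, 27, 30, 32, 38, 45, 49, 52, 54, 55, 68]:

lo=0, hi=17, mid=8, arr[mid]=27 -> 27 > 26, search left half
lo=0, hi=7, mid=3, arr[mid]=11 -> 11 < 26, search right half
lo=4, hi=7, mid=5, arr[mid]=19 -> 19 < 26, search right half
lo=6, hi=7, mid=6, arr[mid]=20 -> 20 < 26, search right half
lo=7, hi=7, mid=7, arr[mid]=26 -> Found target at index 7!

Binary search finds 26 at index 7 after 5 comparisons. The search repeatedly halves the search space by comparing with the middle element.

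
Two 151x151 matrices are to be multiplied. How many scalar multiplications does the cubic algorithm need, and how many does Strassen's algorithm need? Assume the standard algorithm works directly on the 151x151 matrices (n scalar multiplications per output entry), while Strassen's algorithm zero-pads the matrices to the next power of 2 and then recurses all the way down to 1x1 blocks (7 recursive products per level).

Matrix multiplication for 151x151 matrices:

Strassen's algorithm requires power-of-2 dimensions. Pad 151x151 to 256x256 (next power of 2).

Standard algorithm: 151^3 = 3442951 multiplications
Strassen's algorithm: 7^(log2(256)) = 7^8 = 5764801 multiplications
Difference: 3442951 - 5764801 = -2321850 (Strassen uses MORE here due to padding overhead — for small or just-over-power-of-2 n, padding can outweigh the per-level savings)

Standard: 3442951 multiplications (151^3). Strassen: 5764801 multiplications (7^8, after padding to 256x256). Strassen reduces 8 recursive multiplications to 7 at each level.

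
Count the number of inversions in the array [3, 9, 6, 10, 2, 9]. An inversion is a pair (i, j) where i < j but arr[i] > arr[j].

Finding inversions in [3, 9, 6, 10, 2, 9]:

(0, 4): arr[0]=3 > arr[4]=2
(1, 2): arr[1]=9 > arr[2]=6
(1, 4): arr[1]=9 > arr[4]=2
(2, 4): arr[2]=6 > arr[4]=2
(3, 4): arr[3]=10 > arr[4]=2
(3, 5): arr[3]=10 > arr[5]=9

Total inversions: 6

The array has 6 inversion(s): (0,4), (1,2), (1,4), (2,4), (3,4), (3,5). Each pair (i,j) satisfies i < j and arr[i] > arr[j].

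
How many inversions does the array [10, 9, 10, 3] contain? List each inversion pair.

Finding inversions in [10, 9, 10, 3]:

(0, 1): arr[0]=10 > arr[1]=9
(0, 3): arr[0]=10 > arr[3]=3
(1, 3): arr[1]=9 > arr[3]=3
(2, 3): arr[2]=10 > arr[3]=3

Total inversions: 4

The array has 4 inversion(s): (0,1), (0,3), (1,3), (2,3). Each pair (i,j) satisfies i < j and arr[i] > arr[j].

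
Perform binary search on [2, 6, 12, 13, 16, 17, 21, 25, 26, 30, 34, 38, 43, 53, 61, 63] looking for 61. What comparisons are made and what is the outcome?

Binary search for 61 in [2, 6, 12, 13, 16, 17, 21, 25, 26, 30, 34, 38, 43, 53, 61, 63]:

lo=0, hi=15, mid=7, arr[mid]=25 -> 25 < 61, search right half
lo=8, hi=15, mid=11, arr[mid]=38 -> 38 < 61, search right half
lo=12, hi=15, mid=13, arr[mid]=53 -> 53 < 61, search right half
lo=14, hi=15, mid=14, arr[mid]=61 -> Found target at index 14!

Binary search finds 61 at index 14 after 4 comparisons. The search repeatedly halves the search space by comparing with the middle element.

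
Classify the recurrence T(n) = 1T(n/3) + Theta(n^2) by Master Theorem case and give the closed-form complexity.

Master Theorem for T(n) = 1T(n/3) + O(n^2):

a = 1, b = 3, c = 2
log_b(a) = log_3(1) = 0.0000

Case 3: c = 2 > log_3(1) = 0.0000
T(n) = O(n^2) = O(n^2)

For T(n) = 1T(n/3) + O(n^2): log_3(1) = 0.0000. This is Case 3 of the Master Theorem (c > log_b(a), work dominated by root), giving O(n^2).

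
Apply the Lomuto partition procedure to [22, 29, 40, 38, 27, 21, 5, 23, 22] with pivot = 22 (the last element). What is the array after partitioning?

Lomuto partition with pivot = 22:

Initial array: [22, 29, 40, 38, 27, 21, 5, 23, 22]

arr[0]=22 <= 22: swap with position 0, array becomes [22, 29, 40, 38, 27, 21, 5, 23, 22]
arr[1]=29 > 22: no swap
arr[2]=40 > 22: no swap
arr[3]=38 > 22: no swap
arr[4]=27 > 22: no swap
arr[5]=21 <= 22: swap with position 1, array becomes [22, 21, 40, 38, 27, 29, 5, 23, 22]
arr[6]=5 <= 22: swap with position 2, array becomes [22, 21, 5, 38, 27, 29, 40, 23, 22]
arr[7]=23 > 22: no swap

Place pivot at position 3: [22, 21, 5, 22, 27, 29, 40, 23, 38]
Pivot position: 3

After partitioning with pivot 22, the array becomes [22, 21, 5, 22, 27, 29, 40, 23, 38]. The pivot is placed at index 3. All elements to the left of the pivot are <= 22, and all elements to the right are > 22.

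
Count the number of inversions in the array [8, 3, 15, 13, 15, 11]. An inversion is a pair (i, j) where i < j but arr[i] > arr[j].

Finding inversions in [8, 3, 15, 13, 15, 11]:

(0, 1): arr[0]=8 > arr[1]=3
(2, 3): arr[2]=15 > arr[3]=13
(2, 5): arr[2]=15 > arr[5]=11
(3, 5): arr[3]=13 > arr[5]=11
(4, 5): arr[4]=15 > arr[5]=11

Total inversions: 5

The array has 5 inversion(s): (0,1), (2,3), (2,5), (3,5), (4,5). Each pair (i,j) satisfies i < j and arr[i] > arr[j].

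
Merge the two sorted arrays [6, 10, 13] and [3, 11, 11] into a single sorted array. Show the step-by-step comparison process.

Merging process:

Compare 6 vs 3: take 3 from right. Merged: [3]
Compare 6 vs 11: take 6 from left. Merged: [3, 6]
Compare 10 vs 11: take 10 from left. Merged: [3, 6, 10]
Compare 13 vs 11: take 11 from right. Merged: [3, 6, 10, 11]
Compare 13 vs 11: take 11 from right. Merged: [3, 6, 10, 11, 11]
Append remaining from left: [13]. Merged: [3, 6, 10, 11, 11, 13]

Final merged array: [3, 6, 10, 11, 11, 13]
Total comparisons: 5

The merged array is [3, 6, 10, 11, 11, 13], requiring 5 comparisons. The merge step runs in O(n) time where n is the total number of elements.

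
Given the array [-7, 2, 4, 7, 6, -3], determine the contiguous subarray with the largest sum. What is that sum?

Using Kadane's algorithm on [-7, 2, 4, 7, 6, -3]:

Scanning through the array:
Position 1 (value 2): max_ending_here = 2, max_so_far = 2
Position 2 (value 4): max_ending_here = 6, max_so_far = 6
Position 3 (value 7): max_ending_here = 13, max_so_far = 13
Position 4 (value 6): max_ending_here = 19, max_so_far = 19
Position 5 (value -3): max_ending_here = 16, max_so_far = 19

Maximum subarray: [2, 4, 7, 6]
Maximum sum: 19

The maximum subarray is [2, 4, 7, 6] with sum 19. This subarray runs from index 1 to index 4.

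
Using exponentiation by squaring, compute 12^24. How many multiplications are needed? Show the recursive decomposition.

Computing 12^24 by squaring (build up from 12^1; each line after the first costs one multiplication):

12^1 = 12
12^2 = (12^1)^2 = 12^2 = 144
12^3 = 12 * 12^2 = 12 * 144 = 1728
12^6 = (12^3)^2 = 1728^2 = 2985984
12^12 = (12^6)^2 = 2985984^2 = 8916100448256
12^24 = (12^12)^2 = 8916100448256^2 = 79496847203390844133441536

Result: 79496847203390844133441536
Multiplications needed: 5 (5 lines after 12^1)

12^24 = 79496847203390844133441536. Using exponentiation by squaring, this requires 5 multiplications. The key idea: if the exponent is even, square the half-power; if odd, multiply by the base once.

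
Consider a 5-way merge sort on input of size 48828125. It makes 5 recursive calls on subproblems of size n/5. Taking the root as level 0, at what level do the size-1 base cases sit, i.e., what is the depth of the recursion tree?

For divide and conquer with division factor 5:

Problem sizes at each level:
Level 0: 48828125
Level 1: 9765625
Level 2: 1953125
Level 3: 390625
Level 4: 78125
Level 5: 15625
Level 6: 3125
Level 7: 625
Level 8: 125
Level 9: 25
Level 10: 5
Level 11: 1

The root is level 0 and the size-1 base case is level 11 (the tree spans levels 0 through 11, i.e. 12 levels counting the root), so the depth is the number of divisions: log_5(48828125) = 11

The recursion tree depth is log_5(48828125) = 11. At each level, the problem size is divided by 5, so it takes 11 divisions to reduce to a base case of size 1. The algorithm makes 5 recursive calls at each level.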